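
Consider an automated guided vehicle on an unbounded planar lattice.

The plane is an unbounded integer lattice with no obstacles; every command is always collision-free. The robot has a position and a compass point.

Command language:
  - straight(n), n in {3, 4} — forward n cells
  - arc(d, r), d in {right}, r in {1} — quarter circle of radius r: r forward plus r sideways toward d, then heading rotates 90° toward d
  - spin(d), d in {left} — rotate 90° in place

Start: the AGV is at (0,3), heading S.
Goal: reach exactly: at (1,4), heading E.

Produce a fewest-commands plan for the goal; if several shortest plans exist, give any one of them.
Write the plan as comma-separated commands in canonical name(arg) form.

begin: at (0,3), heading S
t=1 spin(left) ⇒ at (0,3), heading E
t=2 spin(left) ⇒ at (0,3), heading N
t=3 arc(right, 1) ⇒ at (1,4), heading E
minimal: 3 command(s), checked below 3.

spin(left), spin(left), arc(right, 1)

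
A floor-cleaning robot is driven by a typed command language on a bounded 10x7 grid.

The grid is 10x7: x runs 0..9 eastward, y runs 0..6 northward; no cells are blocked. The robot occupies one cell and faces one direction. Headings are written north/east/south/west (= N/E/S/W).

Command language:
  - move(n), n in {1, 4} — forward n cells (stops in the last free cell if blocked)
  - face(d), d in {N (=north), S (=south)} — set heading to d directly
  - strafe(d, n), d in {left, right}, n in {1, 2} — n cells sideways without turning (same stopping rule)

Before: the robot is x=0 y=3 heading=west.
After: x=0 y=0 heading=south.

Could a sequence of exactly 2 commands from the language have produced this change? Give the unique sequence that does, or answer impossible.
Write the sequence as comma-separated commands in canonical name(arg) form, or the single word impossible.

key: order matters: swapping face(S) and move(4) lands elsewhere
start: x=0 y=3 heading=west
t=1 face(S) ⇒ x=0 y=3 heading=south
t=2 move(4) ⇒ x=0 y=0 heading=south
all 64 alternatives checked — unique.

face(S), move(4)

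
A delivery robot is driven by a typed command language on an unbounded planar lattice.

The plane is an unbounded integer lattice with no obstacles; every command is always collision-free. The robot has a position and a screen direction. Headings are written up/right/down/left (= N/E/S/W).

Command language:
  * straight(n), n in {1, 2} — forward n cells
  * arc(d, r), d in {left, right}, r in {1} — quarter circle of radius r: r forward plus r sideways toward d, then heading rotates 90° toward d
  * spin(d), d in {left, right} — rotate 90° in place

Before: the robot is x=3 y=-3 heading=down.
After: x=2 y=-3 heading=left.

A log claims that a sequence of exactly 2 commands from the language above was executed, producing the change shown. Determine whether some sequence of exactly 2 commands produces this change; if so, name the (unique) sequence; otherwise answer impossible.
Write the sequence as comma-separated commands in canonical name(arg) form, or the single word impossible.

spin(right), straight(1)

key: order matters: swapping spin(right) and straight(1) lands elsewhere
start: x=3 y=-3 heading=down
1. spin(right) → x=3 y=-3 heading=left
2. straight(1) → x=2 y=-3 heading=left
uniquely the one of 36 2-step routes that fits.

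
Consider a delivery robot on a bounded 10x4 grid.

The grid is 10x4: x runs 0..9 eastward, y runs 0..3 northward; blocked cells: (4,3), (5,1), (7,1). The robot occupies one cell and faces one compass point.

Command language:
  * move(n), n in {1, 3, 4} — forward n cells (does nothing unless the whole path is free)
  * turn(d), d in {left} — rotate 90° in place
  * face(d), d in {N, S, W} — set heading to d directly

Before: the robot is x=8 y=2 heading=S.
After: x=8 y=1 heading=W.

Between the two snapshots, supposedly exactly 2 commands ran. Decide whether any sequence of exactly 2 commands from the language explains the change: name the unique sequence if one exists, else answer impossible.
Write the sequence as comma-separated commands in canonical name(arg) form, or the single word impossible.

key: cell and facing (now W) both changed — the 2 commands mix motion and turning
t0: x=8 y=2 heading=S
1. move(1) → x=8 y=1 heading=S
2. face(W) → x=8 y=1 heading=W
uniquely the one of 49 2-step routes that fits.

move(1), face(W)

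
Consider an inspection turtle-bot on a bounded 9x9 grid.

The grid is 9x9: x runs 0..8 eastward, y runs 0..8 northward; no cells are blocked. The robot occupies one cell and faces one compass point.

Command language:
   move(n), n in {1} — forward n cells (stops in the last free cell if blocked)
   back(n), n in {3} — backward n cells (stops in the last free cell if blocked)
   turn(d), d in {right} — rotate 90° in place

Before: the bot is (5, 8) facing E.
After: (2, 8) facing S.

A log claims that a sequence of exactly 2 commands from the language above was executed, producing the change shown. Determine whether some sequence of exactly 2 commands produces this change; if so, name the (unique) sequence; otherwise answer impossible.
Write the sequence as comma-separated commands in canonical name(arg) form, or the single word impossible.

key: cell and facing (now S) both changed — the 2 commands mix motion and turning
initial: (5, 8) facing E
t=1 back(3) ⇒ (2, 8) facing E
t=2 turn(right) ⇒ (2, 8) facing S
uniquely the one of 9 2-step routes that fits.

back(3), turn(right)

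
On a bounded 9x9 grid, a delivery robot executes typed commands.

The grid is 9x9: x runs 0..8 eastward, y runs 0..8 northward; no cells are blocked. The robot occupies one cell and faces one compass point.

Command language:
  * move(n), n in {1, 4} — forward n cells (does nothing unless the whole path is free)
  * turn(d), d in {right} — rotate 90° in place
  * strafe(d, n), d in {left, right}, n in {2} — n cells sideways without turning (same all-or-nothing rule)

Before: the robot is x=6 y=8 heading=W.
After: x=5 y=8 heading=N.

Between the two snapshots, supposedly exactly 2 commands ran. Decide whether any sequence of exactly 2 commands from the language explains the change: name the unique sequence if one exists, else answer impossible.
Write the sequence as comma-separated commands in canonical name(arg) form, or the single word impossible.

key: running turn(right) before move(1) would end elsewhere — order is forced
start: x=6 y=8 heading=W
1. move(1) → x=5 y=8 heading=W
2. turn(right) → x=5 y=8 heading=N
all 25 alternatives checked — unique.

move(1), turn(right)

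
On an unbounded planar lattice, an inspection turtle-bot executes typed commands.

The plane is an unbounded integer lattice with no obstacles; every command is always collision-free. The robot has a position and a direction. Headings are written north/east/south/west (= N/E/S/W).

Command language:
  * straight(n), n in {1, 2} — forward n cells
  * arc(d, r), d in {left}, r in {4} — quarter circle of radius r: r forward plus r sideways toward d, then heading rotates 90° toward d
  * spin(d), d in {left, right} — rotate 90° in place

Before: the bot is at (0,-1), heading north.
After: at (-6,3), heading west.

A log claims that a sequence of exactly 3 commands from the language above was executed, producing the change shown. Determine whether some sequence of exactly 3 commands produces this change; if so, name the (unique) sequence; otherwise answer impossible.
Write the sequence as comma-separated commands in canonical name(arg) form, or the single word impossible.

key: order matters: swapping arc(left, 4) and straight(1) lands elsewhere
start: at (0,-1), heading north
[1] after arc(left, 4): at (-4,3), heading west
[2] after straight(1): at (-5,3), heading west
[3] after straight(1): at (-6,3), heading west
no other 3-command option fits: unique.

arc(left, 4), straight(1), straight(1)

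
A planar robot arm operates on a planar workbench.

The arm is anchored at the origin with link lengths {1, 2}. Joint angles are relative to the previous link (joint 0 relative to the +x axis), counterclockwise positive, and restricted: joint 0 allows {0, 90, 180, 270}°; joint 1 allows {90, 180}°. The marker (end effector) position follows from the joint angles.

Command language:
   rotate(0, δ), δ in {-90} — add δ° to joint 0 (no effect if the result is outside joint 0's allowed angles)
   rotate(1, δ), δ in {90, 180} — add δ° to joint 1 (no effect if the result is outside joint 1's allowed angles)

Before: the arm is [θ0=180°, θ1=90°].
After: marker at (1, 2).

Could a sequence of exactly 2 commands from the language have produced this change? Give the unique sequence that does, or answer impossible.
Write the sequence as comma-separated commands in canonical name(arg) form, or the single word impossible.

initial: [θ0=180°, θ1=90°]
step 1 (rotate(0, -90)): [θ0=90°, θ1=90°]
step 2 (rotate(0, -90)): [θ0=0°, θ1=90°]
no other 2-command option fits: unique.

rotate(0, -90), rotate(0, -90)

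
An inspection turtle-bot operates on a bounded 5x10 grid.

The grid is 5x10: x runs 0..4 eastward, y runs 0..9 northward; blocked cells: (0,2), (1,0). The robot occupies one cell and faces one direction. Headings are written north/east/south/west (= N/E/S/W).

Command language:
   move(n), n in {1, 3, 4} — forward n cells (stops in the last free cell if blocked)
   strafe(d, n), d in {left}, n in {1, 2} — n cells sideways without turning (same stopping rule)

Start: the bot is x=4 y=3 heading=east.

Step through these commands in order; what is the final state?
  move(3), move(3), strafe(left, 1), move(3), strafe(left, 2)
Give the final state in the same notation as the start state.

x=4 y=6 heading=east

initial: x=4 y=3 heading=east
step 1 (move(3)): x=4 y=3 heading=east
step 2 (move(3)): x=4 y=3 heading=east
step 3 (strafe(left, 1)): x=4 y=4 heading=east
step 4 (move(3)): x=4 y=4 heading=east
step 5 (strafe(left, 2)): x=4 y=6 heading=east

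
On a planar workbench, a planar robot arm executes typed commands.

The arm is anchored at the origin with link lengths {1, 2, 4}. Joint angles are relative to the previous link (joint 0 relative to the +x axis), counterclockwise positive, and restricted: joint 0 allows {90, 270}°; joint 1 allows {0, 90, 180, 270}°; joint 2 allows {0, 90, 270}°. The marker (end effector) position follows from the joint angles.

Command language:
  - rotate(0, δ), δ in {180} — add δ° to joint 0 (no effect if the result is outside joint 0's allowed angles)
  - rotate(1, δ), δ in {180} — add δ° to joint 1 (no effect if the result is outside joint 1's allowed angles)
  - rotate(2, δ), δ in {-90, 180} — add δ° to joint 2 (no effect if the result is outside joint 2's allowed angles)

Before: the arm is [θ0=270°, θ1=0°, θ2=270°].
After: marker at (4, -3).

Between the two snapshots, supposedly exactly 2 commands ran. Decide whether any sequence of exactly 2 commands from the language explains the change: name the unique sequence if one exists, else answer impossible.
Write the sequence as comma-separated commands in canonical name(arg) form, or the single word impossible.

rotate(2, -90), rotate(2, 180)

key: order matters: swapping rotate(2, -90) and rotate(2, 180) lands elsewhere
initial: [θ0=270°, θ1=0°, θ2=270°]
[1] after rotate(2, -90): [θ0=270°, θ1=0°, θ2=270°]
[2] after rotate(2, 180): [θ0=270°, θ1=0°, θ2=90°]
no rival 2-sequence matches.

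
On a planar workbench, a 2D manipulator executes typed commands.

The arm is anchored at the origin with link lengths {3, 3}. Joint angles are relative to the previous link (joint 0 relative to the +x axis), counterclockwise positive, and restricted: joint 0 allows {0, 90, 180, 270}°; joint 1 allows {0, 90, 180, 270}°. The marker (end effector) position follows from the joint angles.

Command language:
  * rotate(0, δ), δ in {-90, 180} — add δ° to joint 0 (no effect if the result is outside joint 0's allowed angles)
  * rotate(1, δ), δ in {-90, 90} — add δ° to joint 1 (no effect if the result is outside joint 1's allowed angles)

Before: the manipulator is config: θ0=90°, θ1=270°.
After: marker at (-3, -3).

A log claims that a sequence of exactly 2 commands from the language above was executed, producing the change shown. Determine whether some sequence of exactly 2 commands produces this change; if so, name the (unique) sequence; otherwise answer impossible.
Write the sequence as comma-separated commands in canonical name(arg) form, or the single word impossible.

t0: config: θ0=90°, θ1=270°
t=1 rotate(0, -90) ⇒ config: θ0=0°, θ1=270°
t=2 rotate(0, -90) ⇒ config: θ0=270°, θ1=270°
no rival 2-sequence matches.

rotate(0, -90), rotate(0, -90)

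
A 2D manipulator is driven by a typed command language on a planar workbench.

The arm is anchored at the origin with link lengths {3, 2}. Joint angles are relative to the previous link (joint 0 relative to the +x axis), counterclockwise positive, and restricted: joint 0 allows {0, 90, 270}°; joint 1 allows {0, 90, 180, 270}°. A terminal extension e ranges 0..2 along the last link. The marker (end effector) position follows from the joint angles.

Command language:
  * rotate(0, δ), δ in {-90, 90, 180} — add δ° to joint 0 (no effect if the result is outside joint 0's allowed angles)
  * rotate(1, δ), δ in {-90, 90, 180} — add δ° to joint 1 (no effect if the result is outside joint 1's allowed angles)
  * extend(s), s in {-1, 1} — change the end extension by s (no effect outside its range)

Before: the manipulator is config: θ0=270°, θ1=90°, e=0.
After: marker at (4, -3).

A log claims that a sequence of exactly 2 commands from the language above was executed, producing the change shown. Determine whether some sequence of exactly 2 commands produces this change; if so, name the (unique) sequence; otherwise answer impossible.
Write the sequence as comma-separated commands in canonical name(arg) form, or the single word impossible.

extend(1), extend(1)

from: config: θ0=270°, θ1=90°, e=0
step 1 (extend(1)): config: θ0=270°, θ1=90°, e=1
step 2 (extend(1)): config: θ0=270°, θ1=90°, e=2
no rival 2-sequence matches.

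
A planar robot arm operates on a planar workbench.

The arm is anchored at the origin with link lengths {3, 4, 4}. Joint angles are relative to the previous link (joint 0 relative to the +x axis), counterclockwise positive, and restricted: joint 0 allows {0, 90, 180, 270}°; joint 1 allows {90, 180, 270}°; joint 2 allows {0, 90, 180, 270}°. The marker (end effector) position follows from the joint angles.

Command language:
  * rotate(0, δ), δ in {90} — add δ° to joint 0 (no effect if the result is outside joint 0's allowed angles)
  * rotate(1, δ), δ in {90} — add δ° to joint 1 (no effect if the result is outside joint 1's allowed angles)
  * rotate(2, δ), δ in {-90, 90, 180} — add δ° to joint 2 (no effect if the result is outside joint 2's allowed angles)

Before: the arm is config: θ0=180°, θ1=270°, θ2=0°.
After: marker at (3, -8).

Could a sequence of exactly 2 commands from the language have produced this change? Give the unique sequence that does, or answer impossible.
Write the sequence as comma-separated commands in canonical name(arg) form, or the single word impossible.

rotate(0, 90), rotate(0, 90)

start: config: θ0=180°, θ1=270°, θ2=0°
1. rotate(0, 90) → config: θ0=270°, θ1=270°, θ2=0°
2. rotate(0, 90) → config: θ0=0°, θ1=270°, θ2=0°
uniquely the one of 25 2-step routes that fits.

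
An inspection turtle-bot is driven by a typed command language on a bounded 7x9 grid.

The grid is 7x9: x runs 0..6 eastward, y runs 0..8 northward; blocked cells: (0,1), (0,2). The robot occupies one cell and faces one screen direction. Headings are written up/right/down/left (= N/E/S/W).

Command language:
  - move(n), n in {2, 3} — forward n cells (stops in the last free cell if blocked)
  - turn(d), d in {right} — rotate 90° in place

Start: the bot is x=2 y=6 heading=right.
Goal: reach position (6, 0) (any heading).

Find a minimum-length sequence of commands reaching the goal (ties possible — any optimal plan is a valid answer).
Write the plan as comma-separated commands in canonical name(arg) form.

move(2), move(2), turn(right), move(3), move(3)

start: x=2 y=6 heading=right
[1] after move(2): x=4 y=6 heading=right
[2] after move(2): x=6 y=6 heading=right
[3] after turn(right): x=6 y=6 heading=down
[4] after move(3): x=6 y=3 heading=down
[5] after move(3): x=6 y=0 heading=down
minimal: 5 command(s), checked below 5.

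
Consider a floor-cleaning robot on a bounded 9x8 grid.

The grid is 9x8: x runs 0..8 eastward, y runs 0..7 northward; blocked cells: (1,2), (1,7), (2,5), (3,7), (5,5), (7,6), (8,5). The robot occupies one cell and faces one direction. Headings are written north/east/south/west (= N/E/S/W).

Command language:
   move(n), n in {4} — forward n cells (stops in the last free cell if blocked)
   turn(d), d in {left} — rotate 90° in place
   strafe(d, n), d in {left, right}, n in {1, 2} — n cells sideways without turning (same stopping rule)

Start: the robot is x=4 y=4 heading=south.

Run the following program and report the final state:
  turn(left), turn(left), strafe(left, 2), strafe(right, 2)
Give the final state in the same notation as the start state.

t0: x=4 y=4 heading=south
1. turn(left) → x=4 y=4 heading=east
2. turn(left) → x=4 y=4 heading=north
3. strafe(left, 2) → x=2 y=4 heading=north
4. strafe(right, 2) → x=4 y=4 heading=north

x=4 y=4 heading=north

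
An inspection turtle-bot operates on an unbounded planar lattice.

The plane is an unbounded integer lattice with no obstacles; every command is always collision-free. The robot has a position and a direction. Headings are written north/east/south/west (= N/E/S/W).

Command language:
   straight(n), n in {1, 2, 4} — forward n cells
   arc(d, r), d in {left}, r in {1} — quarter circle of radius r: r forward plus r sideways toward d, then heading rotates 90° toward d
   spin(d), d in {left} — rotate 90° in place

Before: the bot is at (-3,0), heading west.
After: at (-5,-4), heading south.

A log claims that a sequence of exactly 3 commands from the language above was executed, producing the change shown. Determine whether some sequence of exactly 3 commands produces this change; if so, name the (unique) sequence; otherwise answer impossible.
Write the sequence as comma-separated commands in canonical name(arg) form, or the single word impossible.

key: order matters: swapping straight(2) and straight(4) lands elsewhere
start: at (-3,0), heading west
t=1 straight(2) ⇒ at (-5,0), heading west
t=2 spin(left) ⇒ at (-5,0), heading south
t=3 straight(4) ⇒ at (-5,-4), heading south
no other 3-command option fits: unique.

straight(2), spin(left), straight(4)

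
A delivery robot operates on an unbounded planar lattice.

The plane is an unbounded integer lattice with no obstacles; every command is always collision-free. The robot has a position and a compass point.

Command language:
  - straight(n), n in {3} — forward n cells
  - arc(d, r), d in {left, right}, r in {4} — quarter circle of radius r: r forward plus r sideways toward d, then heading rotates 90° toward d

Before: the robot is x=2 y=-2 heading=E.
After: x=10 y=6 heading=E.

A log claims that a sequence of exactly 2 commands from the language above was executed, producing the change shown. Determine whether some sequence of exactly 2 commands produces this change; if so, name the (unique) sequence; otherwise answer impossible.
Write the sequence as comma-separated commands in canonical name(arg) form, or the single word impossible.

key: heading stays E — rotations cancel among the 2 commands
initial: x=2 y=-2 heading=E
[1] after arc(left, 4): x=6 y=2 heading=N
[2] after arc(right, 4): x=10 y=6 heading=E
no other 2-command option fits: unique.

arc(left, 4), arc(right, 4)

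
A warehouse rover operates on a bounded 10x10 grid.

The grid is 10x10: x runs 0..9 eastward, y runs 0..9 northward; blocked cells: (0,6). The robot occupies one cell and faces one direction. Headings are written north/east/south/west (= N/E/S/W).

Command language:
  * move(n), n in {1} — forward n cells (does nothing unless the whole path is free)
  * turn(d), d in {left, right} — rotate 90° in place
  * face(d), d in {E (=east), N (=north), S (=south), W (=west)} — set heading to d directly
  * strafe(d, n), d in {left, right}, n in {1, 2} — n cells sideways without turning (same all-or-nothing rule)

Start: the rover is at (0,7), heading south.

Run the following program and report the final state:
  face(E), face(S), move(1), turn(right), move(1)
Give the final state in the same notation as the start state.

at (0,7), heading west

begin: at (0,7), heading south
1. face(E) → at (0,7), heading east
2. face(S) → at (0,7), heading south
3. move(1) → at (0,7), heading south
4. turn(right) → at (0,7), heading west
5. move(1) → at (0,7), heading west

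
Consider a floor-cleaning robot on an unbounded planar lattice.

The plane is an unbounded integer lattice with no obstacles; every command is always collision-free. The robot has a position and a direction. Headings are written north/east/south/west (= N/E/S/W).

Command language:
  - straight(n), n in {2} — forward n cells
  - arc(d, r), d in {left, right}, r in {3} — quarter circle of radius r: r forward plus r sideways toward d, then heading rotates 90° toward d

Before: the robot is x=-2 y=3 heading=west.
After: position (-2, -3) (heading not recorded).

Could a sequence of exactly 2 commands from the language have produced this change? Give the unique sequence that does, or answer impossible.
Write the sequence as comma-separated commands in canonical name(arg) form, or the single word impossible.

begin: x=-2 y=3 heading=west
step 1 (arc(left, 3)): x=-5 y=0 heading=south
step 2 (arc(left, 3)): x=-2 y=-3 heading=east
no rival 2-sequence matches.

arc(left, 3), arc(left, 3)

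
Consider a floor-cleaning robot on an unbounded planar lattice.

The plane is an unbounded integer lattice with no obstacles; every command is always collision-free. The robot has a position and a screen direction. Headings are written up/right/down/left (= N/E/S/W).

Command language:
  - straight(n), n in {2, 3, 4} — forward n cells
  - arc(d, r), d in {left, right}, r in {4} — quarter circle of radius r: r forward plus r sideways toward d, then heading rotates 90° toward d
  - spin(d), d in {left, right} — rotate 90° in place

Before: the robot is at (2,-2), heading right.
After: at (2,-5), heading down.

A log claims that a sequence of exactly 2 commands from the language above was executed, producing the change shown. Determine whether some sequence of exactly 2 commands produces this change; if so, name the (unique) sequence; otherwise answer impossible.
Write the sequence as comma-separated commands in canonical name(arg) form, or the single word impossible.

spin(right), straight(3)

key: cell and facing (now S) both changed — the 2 commands mix motion and turning
from: at (2,-2), heading right
t=1 spin(right) ⇒ at (2,-2), heading down
t=2 straight(3) ⇒ at (2,-5), heading down
all 49 alternatives checked — unique.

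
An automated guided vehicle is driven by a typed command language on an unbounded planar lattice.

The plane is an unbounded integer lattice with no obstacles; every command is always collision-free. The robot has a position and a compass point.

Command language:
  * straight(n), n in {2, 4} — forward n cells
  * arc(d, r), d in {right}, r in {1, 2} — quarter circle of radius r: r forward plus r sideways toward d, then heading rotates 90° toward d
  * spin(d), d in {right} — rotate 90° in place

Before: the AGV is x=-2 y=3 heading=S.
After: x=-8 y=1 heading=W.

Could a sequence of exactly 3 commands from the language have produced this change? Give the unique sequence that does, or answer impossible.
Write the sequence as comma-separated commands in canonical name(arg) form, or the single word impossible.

key: cell and facing (now W) both changed — the 3 commands mix motion and turning
begin: x=-2 y=3 heading=S
step 1 (arc(right, 2)): x=-4 y=1 heading=W
step 2 (straight(2)): x=-6 y=1 heading=W
step 3 (straight(2)): x=-8 y=1 heading=W
all 125 alternatives checked — unique.

arc(right, 2), straight(2), straight(2)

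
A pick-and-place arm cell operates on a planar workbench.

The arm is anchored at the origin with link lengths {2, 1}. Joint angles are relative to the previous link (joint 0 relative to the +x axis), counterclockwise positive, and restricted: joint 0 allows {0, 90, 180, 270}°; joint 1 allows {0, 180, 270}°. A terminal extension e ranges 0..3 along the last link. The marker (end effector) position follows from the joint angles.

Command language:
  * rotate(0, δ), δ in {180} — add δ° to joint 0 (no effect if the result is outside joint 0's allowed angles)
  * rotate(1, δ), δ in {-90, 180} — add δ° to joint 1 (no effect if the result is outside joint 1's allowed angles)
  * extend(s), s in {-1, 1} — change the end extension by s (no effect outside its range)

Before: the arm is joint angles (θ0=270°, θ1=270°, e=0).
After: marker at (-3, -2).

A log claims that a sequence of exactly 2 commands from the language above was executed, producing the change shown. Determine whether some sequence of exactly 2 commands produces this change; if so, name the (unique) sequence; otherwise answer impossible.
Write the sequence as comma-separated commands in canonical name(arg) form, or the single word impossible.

extend(1), extend(1)

start: joint angles (θ0=270°, θ1=270°, e=0)
[1] after extend(1): joint angles (θ0=270°, θ1=270°, e=1)
[2] after extend(1): joint angles (θ0=270°, θ1=270°, e=2)
no other 2-command option fits: unique.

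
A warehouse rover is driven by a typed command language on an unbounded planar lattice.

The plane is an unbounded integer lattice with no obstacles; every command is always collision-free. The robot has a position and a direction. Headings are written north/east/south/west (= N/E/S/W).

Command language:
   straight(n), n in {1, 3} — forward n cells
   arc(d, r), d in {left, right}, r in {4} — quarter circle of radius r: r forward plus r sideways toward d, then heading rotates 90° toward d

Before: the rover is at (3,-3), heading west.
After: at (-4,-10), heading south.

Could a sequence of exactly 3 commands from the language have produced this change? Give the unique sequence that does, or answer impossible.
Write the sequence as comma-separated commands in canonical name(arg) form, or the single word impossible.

key: position moved to (-4,-10) AND the heading swung to S — translation plus rotation needed
t0: at (3,-3), heading west
1. straight(3) → at (0,-3), heading west
2. arc(left, 4) → at (-4,-7), heading south
3. straight(3) → at (-4,-10), heading south
no rival 3-sequence matches.

straight(3), arc(left, 4), straight(3)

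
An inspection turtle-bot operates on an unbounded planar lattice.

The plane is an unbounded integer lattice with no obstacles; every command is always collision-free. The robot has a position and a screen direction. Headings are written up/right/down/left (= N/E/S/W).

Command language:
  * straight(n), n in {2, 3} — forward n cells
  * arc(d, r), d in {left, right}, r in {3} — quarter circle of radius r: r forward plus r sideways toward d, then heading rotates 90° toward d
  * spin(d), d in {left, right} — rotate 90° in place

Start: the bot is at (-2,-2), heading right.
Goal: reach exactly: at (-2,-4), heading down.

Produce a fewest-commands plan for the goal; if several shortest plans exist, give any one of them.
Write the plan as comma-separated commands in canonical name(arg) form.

from: at (-2,-2), heading right
1. spin(right) → at (-2,-2), heading down
2. straight(2) → at (-2,-4), heading down
nothing shorter than 2 reaches the goal.

spin(right), straight(2)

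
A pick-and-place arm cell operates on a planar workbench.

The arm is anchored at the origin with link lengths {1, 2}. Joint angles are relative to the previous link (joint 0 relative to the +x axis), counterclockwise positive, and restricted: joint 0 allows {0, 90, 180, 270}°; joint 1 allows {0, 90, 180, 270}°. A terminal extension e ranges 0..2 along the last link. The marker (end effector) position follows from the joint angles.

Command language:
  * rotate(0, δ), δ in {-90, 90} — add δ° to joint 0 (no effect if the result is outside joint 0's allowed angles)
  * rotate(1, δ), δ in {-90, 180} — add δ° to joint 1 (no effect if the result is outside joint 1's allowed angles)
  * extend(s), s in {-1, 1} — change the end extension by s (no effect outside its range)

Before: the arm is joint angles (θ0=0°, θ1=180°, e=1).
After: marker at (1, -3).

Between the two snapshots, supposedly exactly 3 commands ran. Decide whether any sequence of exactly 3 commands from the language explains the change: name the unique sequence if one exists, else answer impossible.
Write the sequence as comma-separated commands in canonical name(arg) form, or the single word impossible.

from: joint angles (θ0=0°, θ1=180°, e=1)
[1] after rotate(1, -90): joint angles (θ0=0°, θ1=90°, e=1)
[2] after rotate(1, -90): joint angles (θ0=0°, θ1=0°, e=1)
[3] after rotate(1, -90): joint angles (θ0=0°, θ1=270°, e=1)
uniquely the one of 216 3-step routes that fits.

rotate(1, -90), rotate(1, -90), rotate(1, -90)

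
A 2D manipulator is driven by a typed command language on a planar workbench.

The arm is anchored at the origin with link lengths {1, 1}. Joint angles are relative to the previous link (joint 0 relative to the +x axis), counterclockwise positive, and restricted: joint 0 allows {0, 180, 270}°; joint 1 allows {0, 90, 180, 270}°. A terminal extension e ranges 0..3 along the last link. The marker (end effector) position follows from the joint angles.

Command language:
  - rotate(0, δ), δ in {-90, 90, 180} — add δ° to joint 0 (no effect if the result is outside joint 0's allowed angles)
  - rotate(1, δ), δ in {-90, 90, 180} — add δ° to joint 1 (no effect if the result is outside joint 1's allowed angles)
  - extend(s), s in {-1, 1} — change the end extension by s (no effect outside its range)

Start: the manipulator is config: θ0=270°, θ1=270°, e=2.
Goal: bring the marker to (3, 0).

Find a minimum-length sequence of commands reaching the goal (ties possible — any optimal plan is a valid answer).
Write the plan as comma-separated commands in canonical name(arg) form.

begin: config: θ0=270°, θ1=270°, e=2
t=1 extend(-1) ⇒ config: θ0=270°, θ1=270°, e=1
t=2 rotate(1, 90) ⇒ config: θ0=270°, θ1=0°, e=1
t=3 rotate(0, 90) ⇒ config: θ0=0°, θ1=0°, e=1
minimal: 3 command(s), checked below 3.

extend(-1), rotate(1, 90), rotate(0, 90)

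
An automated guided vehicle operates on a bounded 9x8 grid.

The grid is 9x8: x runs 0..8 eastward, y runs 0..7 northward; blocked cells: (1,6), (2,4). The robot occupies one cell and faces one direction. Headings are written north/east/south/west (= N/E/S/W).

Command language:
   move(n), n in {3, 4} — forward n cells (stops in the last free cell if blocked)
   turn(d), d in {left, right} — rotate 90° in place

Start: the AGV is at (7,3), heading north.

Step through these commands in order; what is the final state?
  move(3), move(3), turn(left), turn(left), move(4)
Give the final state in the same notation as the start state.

start: at (7,3), heading north
[1] after move(3): at (7,6), heading north
[2] after move(3): at (7,7), heading north
[3] after turn(left): at (7,7), heading west
[4] after turn(left): at (7,7), heading south
[5] after move(4): at (7,3), heading south

at (7,3), heading south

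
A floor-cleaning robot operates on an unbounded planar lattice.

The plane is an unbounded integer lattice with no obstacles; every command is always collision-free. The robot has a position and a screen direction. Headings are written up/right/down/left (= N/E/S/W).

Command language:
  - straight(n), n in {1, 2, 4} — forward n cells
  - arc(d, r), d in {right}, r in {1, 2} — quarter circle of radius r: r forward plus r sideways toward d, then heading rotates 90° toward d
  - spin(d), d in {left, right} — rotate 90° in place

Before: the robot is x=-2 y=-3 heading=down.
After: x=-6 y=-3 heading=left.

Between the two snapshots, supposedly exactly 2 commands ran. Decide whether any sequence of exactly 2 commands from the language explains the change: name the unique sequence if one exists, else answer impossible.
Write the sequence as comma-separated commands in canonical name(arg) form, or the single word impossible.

key: order matters: swapping spin(right) and straight(4) lands elsewhere
t0: x=-2 y=-3 heading=down
[1] after spin(right): x=-2 y=-3 heading=left
[2] after straight(4): x=-6 y=-3 heading=left
uniquely the one of 49 2-step routes that fits.

spin(right), straight(4)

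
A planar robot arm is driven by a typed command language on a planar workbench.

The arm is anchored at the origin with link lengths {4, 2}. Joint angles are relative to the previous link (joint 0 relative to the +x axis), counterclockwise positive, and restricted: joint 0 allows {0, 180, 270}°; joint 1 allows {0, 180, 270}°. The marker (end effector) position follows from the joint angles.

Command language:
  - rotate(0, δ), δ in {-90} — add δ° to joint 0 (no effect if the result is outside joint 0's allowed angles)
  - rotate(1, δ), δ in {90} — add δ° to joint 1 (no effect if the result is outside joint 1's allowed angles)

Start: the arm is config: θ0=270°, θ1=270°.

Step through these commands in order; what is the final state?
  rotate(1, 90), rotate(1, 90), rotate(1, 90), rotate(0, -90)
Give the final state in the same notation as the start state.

config: θ0=180°, θ1=0°

start: config: θ0=270°, θ1=270°
1. rotate(1, 90) → config: θ0=270°, θ1=0°
2. rotate(1, 90) → config: θ0=270°, θ1=0°
3. rotate(1, 90) → config: θ0=270°, θ1=0°
4. rotate(0, -90) → config: θ0=180°, θ1=0°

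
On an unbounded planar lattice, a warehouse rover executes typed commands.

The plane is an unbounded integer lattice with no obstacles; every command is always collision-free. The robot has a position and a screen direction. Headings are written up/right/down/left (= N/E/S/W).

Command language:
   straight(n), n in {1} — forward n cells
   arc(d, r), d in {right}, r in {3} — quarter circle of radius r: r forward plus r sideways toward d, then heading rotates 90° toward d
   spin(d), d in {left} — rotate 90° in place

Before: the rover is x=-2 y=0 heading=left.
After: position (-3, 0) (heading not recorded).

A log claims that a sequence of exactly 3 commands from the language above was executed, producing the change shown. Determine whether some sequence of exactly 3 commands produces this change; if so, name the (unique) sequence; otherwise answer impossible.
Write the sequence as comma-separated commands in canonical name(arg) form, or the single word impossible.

straight(1), spin(left), spin(left)

key: running spin(left) before straight(1) would end elsewhere — order is forced
t0: x=-2 y=0 heading=left
step 1 (straight(1)): x=-3 y=0 heading=left
step 2 (spin(left)): x=-3 y=0 heading=down
step 3 (spin(left)): x=-3 y=0 heading=right
no rival 3-sequence matches.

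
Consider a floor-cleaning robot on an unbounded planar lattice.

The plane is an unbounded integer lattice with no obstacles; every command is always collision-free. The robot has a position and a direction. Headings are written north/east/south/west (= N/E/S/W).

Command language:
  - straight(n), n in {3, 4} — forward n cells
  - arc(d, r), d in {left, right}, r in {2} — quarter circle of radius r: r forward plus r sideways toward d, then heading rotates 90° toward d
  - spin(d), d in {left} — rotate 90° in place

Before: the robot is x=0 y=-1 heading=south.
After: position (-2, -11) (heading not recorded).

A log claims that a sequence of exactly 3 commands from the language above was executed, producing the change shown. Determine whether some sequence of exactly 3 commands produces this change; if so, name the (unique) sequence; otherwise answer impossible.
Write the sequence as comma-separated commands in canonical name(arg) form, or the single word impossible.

straight(4), straight(4), arc(right, 2)

key: order matters: swapping straight(4) and arc(right, 2) lands elsewhere
from: x=0 y=-1 heading=south
t=1 straight(4) ⇒ x=0 y=-5 heading=south
t=2 straight(4) ⇒ x=0 y=-9 heading=south
t=3 arc(right, 2) ⇒ x=-2 y=-11 heading=west
all 125 alternatives checked — unique.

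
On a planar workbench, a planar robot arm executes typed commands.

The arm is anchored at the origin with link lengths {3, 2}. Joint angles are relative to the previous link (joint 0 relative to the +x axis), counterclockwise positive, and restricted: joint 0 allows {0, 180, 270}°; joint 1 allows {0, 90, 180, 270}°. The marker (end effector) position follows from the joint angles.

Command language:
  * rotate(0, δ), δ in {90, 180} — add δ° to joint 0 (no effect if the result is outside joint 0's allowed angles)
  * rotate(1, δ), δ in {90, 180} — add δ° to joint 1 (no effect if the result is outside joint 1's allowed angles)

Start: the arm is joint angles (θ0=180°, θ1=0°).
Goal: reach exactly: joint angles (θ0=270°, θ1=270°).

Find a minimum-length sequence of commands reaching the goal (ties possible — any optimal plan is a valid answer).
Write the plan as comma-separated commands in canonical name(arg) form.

rotate(1, 180), rotate(0, 90), rotate(1, 90)

t0: joint angles (θ0=180°, θ1=0°)
t=1 rotate(1, 180) ⇒ joint angles (θ0=180°, θ1=180°)
t=2 rotate(0, 90) ⇒ joint angles (θ0=270°, θ1=180°)
t=3 rotate(1, 90) ⇒ joint angles (θ0=270°, θ1=270°)
nothing shorter than 3 reaches the goal.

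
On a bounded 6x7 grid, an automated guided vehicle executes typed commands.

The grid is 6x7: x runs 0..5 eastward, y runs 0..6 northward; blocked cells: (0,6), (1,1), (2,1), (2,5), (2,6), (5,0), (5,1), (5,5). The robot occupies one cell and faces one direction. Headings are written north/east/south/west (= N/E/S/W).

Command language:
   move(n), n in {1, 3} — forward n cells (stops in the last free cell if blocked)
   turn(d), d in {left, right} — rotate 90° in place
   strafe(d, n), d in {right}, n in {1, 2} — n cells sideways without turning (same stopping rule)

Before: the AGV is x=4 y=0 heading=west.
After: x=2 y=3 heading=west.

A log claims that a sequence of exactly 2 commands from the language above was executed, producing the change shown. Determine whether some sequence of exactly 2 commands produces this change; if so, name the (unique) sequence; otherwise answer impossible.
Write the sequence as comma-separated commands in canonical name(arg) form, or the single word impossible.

no 2-step route produces this change.

impossible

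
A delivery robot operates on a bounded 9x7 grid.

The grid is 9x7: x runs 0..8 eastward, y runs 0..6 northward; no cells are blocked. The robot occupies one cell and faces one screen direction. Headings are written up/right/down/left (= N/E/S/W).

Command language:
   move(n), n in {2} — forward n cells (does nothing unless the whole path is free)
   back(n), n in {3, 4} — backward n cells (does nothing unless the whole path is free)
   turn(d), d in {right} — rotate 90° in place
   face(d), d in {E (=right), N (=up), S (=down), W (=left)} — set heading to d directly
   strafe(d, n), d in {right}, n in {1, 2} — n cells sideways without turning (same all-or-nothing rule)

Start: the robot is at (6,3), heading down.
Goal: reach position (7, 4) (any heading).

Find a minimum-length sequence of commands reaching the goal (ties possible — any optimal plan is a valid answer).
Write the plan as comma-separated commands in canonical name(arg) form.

start: at (6,3), heading down
[1] after face(W): at (6,3), heading left
[2] after strafe(right, 1): at (6,4), heading left
[3] after move(2): at (4,4), heading left
[4] after back(3): at (7,4), heading left
no 3-step plan works, so 4 is optimal.

face(W), strafe(right, 1), move(2), back(3)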